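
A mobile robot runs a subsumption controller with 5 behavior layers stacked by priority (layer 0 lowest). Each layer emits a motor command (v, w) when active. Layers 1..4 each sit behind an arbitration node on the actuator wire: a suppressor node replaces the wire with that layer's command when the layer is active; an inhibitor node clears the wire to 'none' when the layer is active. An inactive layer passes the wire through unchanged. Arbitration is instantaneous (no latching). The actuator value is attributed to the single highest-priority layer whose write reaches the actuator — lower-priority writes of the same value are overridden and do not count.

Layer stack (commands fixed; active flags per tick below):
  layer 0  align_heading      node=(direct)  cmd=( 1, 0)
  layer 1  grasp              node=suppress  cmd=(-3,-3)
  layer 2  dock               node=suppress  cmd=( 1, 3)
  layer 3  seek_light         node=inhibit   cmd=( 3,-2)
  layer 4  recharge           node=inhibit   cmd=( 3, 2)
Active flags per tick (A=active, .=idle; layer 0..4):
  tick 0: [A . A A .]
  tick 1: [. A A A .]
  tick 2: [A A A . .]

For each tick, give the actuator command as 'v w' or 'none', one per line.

tick 0:
  L0 align_heading: active, feeds wire = (1, 0)
  L1 grasp: idle → wire stays (1, 0)
  L2 dock: active, suppressor → wire = (1, 3)
  L3 seek_light: active, inhibitor → wire = none
  L4 recharge: idle → wire stays none
  actuator = none
tick 1:
  L0 align_heading: idle → wire = none
  L1 grasp: active, suppressor → wire = (-3, -3)
  L2 dock: active, suppressor → wire = (1, 3)
  L3 seek_light: active, inhibitor → wire = none
  L4 recharge: idle → wire stays none
  actuator = none
tick 2:
  L0 align_heading: active, feeds wire = (1, 0)
  L1 grasp: active, suppressor → wire = (-3, -3)
  L2 dock: active, suppressor → wire = (1, 3)
  L3 seek_light: idle → wire stays (1, 3)
  L4 recharge: idle → wire stays (1, 3)
  actuator = (1, 3)

none
none
1 3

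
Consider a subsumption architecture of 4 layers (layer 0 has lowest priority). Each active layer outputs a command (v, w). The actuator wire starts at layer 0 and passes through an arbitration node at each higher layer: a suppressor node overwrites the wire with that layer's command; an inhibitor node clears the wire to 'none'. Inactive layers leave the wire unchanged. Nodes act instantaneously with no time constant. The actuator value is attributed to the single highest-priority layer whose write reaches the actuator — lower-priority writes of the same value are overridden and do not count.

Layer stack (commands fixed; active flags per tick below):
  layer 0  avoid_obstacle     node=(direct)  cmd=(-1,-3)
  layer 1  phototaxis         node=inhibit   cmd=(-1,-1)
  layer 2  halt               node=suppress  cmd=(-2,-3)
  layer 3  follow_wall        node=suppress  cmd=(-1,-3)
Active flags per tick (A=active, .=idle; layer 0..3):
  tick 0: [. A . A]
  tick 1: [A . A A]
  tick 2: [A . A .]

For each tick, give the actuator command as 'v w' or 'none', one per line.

tick 0:
  [0] avoid_obstacle off; wire := none
  [1] phototaxis on (inhibit); wire := none
  [2] halt off; pass none
  [3] follow_wall on (suppress); wire := (-1, -3)
  output (-1, -3)
tick 1:
  [0] avoid_obstacle on; wire := (-1, -3)
  [1] phototaxis off; pass (-1, -3)
  [2] halt on (suppress); wire := (-2, -3)
  [3] follow_wall on (suppress); wire := (-1, -3)
  output (-1, -3)
tick 2:
  [0] avoid_obstacle on; wire := (-1, -3)
  [1] phototaxis off; pass (-1, -3)
  [2] halt on (suppress); wire := (-2, -3)
  [3] follow_wall off; pass (-2, -3)
  output (-2, -3)

-1 -3
-1 -3
-2 -3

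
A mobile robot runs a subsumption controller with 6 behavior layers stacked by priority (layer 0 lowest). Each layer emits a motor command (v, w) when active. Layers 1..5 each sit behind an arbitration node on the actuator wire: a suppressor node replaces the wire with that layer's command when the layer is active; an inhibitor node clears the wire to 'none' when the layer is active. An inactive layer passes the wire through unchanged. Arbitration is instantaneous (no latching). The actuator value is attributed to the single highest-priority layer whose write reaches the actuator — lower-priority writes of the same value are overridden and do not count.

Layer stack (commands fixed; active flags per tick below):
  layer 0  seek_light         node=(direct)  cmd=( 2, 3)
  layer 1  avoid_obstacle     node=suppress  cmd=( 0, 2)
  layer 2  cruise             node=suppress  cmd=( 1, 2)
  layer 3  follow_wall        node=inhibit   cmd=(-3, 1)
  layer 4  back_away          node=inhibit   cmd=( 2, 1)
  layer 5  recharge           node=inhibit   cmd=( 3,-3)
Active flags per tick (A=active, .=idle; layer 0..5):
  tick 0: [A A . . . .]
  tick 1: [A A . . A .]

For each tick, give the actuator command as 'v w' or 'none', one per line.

0 2
none

tick 0:
  [0] seek_light on; wire := (2, 3)
  [1] avoid_obstacle on (suppress); wire := (0, 2)
  [2] cruise off; pass (0, 2)
  [3] follow_wall off; pass (0, 2)
  [4] back_away off; pass (0, 2)
  [5] recharge off; pass (0, 2)
  output (0, 2)
tick 1:
  [0] seek_light on; wire := (2, 3)
  [1] avoid_obstacle on (suppress); wire := (0, 2)
  [2] cruise off; pass (0, 2)
  [3] follow_wall off; pass (0, 2)
  [4] back_away on (inhibit); wire := none
  [5] recharge off; pass none
  output none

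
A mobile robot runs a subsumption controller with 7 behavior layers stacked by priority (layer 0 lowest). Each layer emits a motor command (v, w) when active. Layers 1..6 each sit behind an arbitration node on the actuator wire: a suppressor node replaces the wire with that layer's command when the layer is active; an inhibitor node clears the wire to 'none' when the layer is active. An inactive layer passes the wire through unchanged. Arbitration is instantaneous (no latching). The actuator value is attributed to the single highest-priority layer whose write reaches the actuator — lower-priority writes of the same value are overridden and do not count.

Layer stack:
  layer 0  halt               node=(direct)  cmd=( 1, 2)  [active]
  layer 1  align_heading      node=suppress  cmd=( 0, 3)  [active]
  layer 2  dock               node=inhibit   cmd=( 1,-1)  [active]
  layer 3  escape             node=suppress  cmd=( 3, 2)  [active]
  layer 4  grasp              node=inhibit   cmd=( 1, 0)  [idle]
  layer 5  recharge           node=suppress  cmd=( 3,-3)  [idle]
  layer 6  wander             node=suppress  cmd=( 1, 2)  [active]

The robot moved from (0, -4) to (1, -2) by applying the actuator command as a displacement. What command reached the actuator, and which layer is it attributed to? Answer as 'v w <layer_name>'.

1 2 wander

displacement = (1, -2) − (0, -4) = (1, 2)
L0 halt: active, feeds wire = (1, 2)
L1 align_heading: active, suppressor → wire = (0, 3)
L2 dock: active, inhibitor → wire = none
L3 escape: active, suppressor → wire = (3, 2)
L4 grasp: idle → wire stays (3, 2)
L5 recharge: idle → wire stays (3, 2)
L6 wander: active, suppressor → wire = (1, 2)
actuator = (1, 2) — from layer 6 (wander)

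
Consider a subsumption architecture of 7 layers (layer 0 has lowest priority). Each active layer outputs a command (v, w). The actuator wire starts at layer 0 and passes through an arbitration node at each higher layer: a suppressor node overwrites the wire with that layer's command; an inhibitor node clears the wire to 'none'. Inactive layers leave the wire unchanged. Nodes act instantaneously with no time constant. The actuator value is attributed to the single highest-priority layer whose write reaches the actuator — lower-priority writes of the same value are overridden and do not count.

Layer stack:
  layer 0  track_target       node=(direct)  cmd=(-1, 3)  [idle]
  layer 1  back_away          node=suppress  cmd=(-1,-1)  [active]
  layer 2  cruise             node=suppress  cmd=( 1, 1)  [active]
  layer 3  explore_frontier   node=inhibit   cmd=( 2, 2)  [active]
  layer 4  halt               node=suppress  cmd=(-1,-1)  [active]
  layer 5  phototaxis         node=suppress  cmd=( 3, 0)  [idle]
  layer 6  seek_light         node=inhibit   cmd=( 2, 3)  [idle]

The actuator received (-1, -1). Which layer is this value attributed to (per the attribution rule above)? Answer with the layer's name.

halt

layer 0 (track_target) idle — none
layer 1 (back_away) active — suppresses: (-1, -1)
layer 2 (cruise) active — suppresses: (1, 1)
layer 3 (explore_frontier) active — inhibits: none
layer 4 (halt) active — suppresses: (-1, -1)
layer 5 (phototaxis) idle — unchanged: (-1, -1)
layer 6 (seek_light) idle — unchanged: (-1, -1)
→ actuator (-1, -1)
last writer: layer 4 = halt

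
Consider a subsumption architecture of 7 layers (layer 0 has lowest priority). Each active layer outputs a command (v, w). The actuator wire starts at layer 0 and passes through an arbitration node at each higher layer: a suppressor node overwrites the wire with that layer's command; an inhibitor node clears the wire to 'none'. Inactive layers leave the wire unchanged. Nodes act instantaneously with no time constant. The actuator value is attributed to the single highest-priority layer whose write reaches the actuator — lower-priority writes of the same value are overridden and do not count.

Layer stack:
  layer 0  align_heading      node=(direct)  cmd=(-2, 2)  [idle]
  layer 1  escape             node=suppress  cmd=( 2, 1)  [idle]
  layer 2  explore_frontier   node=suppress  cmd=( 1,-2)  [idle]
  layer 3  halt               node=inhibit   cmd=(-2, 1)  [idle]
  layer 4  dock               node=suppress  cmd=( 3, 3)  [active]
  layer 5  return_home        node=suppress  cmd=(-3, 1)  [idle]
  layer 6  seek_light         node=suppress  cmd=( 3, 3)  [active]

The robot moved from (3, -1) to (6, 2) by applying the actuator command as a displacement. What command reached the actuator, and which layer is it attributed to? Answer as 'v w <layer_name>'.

3 3 seek_light

displacement = (6, 2) − (3, -1) = (3, 3)
L0 align_heading: idle → wire = none
L1 escape: idle → wire stays none
L2 explore_frontier: idle → wire stays none
L3 halt: idle → wire stays none
L4 dock: active, suppressor → wire = (3, 3)
L5 return_home: idle → wire stays (3, 3)
L6 seek_light: active, suppressor → wire = (3, 3)
actuator = (3, 3) — from layer 6 (seek_light)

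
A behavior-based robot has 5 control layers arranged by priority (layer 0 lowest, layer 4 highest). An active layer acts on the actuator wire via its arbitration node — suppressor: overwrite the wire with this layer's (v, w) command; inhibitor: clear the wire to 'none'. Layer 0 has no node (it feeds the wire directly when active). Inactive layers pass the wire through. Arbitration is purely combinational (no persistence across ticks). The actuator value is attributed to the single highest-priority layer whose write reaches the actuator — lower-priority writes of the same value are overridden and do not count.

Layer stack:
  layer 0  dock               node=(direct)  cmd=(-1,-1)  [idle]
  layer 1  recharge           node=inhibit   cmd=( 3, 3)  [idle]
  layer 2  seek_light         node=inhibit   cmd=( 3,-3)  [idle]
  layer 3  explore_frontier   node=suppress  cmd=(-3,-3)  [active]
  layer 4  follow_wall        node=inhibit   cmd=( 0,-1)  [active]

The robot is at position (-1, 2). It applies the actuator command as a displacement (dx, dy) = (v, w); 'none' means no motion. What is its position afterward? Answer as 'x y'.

-1 2

L0 dock: idle → wire = none
L1 recharge: idle → wire stays none
L2 seek_light: idle → wire stays none
L3 explore_frontier: active, suppressor → wire = (-3, -3)
L4 follow_wall: active, inhibitor → wire = none
actuator = none
position: (-1, 2) + none = (-1, 2)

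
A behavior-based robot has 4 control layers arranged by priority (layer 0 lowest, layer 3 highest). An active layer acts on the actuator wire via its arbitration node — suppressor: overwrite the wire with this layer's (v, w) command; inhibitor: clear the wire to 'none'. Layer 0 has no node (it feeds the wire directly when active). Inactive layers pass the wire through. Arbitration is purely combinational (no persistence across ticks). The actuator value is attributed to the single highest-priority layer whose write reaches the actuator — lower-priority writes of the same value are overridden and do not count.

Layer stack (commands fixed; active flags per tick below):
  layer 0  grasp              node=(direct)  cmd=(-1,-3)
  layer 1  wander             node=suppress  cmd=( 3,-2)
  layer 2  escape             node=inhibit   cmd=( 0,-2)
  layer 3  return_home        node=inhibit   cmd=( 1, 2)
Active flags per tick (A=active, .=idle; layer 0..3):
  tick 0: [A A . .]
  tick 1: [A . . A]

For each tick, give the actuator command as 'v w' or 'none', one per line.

3 -2
none

tick 0:
  L0 grasp: active, feeds wire = (-1, -3)
  L1 wander: active, suppressor → wire = (3, -2)
  L2 escape: idle → wire stays (3, -2)
  L3 return_home: idle → wire stays (3, -2)
  actuator = (3, -2)
tick 1:
  L0 grasp: active, feeds wire = (-1, -3)
  L1 wander: idle → wire stays (-1, -3)
  L2 escape: idle → wire stays (-1, -3)
  L3 return_home: active, inhibitor → wire = none
  actuator = none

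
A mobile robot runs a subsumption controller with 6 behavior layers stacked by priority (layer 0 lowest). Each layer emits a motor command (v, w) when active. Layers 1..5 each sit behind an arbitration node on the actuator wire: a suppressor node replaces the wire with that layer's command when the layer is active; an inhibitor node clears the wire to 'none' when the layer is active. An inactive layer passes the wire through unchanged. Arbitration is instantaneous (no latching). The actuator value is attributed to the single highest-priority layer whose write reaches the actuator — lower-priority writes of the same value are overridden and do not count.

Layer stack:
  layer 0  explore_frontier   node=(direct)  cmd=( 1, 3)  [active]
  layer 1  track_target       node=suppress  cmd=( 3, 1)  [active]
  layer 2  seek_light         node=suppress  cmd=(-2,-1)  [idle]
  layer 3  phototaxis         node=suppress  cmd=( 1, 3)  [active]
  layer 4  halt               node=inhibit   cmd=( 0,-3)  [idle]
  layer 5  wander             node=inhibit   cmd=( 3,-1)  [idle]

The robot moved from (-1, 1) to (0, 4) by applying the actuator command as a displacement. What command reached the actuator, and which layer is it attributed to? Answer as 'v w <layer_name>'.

displacement = (0, 4) − (-1, 1) = (1, 3)
layer 0 (explore_frontier) active — direct: (1, 3)
layer 1 (track_target) active — suppresses: (3, 1)
layer 2 (seek_light) idle — unchanged: (3, 1)
layer 3 (phototaxis) active — suppresses: (1, 3)
layer 4 (halt) idle — unchanged: (1, 3)
layer 5 (wander) idle — unchanged: (1, 3)
→ actuator (1, 3) — from layer 3 (phototaxis)

1 3 phototaxis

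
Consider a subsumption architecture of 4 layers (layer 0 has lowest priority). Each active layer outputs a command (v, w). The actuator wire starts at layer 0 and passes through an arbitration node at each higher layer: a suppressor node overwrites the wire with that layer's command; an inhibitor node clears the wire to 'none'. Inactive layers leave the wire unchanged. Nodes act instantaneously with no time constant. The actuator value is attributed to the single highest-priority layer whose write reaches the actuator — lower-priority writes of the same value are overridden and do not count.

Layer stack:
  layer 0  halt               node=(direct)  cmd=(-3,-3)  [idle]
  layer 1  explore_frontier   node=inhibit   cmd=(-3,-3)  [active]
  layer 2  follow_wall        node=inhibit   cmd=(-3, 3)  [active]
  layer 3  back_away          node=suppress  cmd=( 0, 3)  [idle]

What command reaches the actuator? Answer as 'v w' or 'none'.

[0] halt off; wire := none
[1] explore_frontier on (inhibit); wire := none
[2] follow_wall on (inhibit); wire := none
[3] back_away off; pass none
output none

none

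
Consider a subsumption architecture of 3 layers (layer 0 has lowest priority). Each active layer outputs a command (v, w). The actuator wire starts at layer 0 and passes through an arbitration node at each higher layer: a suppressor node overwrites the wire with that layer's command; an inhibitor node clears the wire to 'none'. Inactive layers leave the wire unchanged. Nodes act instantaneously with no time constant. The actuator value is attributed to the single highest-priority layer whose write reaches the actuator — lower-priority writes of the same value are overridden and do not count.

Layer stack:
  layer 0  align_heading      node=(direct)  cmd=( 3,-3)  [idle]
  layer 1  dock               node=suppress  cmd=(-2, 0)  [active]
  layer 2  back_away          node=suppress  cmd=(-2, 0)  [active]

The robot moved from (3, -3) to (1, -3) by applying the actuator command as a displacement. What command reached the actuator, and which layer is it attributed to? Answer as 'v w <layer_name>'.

displacement = (1, -3) − (3, -3) = (-2, 0)
[0] align_heading off; wire := none
[1] dock on (suppress); wire := (-2, 0)
[2] back_away on (suppress); wire := (-2, 0)
output (-2, 0) — from layer 2 (back_away)

-2 0 back_away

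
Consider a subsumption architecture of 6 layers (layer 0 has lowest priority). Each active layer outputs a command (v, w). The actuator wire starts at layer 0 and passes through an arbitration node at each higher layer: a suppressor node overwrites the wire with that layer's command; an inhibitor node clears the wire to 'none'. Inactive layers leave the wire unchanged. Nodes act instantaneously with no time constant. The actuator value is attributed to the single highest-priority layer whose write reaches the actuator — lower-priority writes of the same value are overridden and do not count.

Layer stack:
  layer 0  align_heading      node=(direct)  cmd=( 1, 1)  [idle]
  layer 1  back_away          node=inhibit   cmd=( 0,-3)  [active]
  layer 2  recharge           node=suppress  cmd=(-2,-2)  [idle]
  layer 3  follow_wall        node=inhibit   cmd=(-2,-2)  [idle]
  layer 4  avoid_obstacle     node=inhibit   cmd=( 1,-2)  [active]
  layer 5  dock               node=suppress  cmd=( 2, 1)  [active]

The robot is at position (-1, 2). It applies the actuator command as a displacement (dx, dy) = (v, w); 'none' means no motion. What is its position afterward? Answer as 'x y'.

layer 0 (align_heading) idle — none
layer 1 (back_away) active — inhibits: none
layer 2 (recharge) idle — unchanged: none
layer 3 (follow_wall) idle — unchanged: none
layer 4 (avoid_obstacle) active — inhibits: none
layer 5 (dock) active — suppresses: (2, 1)
→ actuator (2, 1)
position: (-1, 2) + (2, 1) = (1, 3)

1 3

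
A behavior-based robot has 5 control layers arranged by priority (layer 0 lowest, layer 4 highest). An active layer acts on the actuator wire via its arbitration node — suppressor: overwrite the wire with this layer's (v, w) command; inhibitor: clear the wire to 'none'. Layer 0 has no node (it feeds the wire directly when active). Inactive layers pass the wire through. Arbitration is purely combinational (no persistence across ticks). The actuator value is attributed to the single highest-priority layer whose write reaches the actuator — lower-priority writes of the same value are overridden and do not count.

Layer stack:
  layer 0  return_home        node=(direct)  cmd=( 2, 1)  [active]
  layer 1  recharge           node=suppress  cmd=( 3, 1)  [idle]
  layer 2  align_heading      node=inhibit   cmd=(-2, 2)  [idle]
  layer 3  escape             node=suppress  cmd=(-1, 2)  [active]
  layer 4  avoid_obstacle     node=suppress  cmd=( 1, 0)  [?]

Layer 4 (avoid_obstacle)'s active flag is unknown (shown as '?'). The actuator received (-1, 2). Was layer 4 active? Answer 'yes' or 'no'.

If layer 4 is active=yes:
  actuator would be (1, 0)
If layer 4 is active=no:
  actuator would be (-1, 2)
Observed (-1, 2), so layer 4 was idle.

no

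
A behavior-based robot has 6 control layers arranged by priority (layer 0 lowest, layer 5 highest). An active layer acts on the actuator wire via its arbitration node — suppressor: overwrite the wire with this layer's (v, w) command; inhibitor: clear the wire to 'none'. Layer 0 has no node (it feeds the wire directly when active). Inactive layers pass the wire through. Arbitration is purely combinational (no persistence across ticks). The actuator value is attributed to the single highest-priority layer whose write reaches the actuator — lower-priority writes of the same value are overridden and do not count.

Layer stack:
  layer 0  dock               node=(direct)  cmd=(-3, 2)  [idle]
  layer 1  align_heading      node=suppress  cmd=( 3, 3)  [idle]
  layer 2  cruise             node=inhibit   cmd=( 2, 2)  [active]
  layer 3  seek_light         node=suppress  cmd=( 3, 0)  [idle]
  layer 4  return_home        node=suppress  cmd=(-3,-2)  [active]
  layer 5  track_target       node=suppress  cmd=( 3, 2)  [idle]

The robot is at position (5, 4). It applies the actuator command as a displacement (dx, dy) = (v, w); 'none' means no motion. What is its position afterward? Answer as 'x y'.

layer 0 (dock) idle — none
layer 1 (align_heading) idle — unchanged: none
layer 2 (cruise) active — inhibits: none
layer 3 (seek_light) idle — unchanged: none
layer 4 (return_home) active — suppresses: (-3, -2)
layer 5 (track_target) idle — unchanged: (-3, -2)
→ actuator (-3, -2)
position: (5, 4) + (-3, -2) = (2, 2)

2 2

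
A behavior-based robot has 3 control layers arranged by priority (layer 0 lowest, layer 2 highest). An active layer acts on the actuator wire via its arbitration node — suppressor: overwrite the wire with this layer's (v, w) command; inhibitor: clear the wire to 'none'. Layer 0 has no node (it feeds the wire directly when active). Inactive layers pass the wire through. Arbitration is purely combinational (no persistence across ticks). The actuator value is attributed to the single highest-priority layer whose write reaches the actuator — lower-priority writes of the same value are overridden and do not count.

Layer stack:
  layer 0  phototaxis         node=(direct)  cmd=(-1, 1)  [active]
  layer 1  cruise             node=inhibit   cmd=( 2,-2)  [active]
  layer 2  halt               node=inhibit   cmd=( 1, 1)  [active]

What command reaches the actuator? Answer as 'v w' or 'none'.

[0] phototaxis on; wire := (-1, 1)
[1] cruise on (inhibit); wire := none
[2] halt on (inhibit); wire := none
output none

none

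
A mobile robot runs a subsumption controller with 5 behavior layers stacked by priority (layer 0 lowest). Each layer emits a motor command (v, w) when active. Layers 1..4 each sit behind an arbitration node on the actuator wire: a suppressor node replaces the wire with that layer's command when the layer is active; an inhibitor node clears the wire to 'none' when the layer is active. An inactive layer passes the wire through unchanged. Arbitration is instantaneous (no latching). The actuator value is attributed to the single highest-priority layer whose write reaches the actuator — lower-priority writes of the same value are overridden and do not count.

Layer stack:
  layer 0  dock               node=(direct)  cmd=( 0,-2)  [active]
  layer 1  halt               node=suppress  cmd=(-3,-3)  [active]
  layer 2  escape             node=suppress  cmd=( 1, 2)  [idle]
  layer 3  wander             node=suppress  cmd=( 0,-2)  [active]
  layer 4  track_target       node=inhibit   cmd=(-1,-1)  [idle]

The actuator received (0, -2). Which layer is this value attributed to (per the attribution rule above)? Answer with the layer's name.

[0] dock on; wire := (0, -2)
[1] halt on (suppress); wire := (-3, -3)
[2] escape off; pass (-3, -3)
[3] wander on (suppress); wire := (0, -2)
[4] track_target off; pass (0, -2)
output (0, -2)
last writer: layer 3 = wander

wander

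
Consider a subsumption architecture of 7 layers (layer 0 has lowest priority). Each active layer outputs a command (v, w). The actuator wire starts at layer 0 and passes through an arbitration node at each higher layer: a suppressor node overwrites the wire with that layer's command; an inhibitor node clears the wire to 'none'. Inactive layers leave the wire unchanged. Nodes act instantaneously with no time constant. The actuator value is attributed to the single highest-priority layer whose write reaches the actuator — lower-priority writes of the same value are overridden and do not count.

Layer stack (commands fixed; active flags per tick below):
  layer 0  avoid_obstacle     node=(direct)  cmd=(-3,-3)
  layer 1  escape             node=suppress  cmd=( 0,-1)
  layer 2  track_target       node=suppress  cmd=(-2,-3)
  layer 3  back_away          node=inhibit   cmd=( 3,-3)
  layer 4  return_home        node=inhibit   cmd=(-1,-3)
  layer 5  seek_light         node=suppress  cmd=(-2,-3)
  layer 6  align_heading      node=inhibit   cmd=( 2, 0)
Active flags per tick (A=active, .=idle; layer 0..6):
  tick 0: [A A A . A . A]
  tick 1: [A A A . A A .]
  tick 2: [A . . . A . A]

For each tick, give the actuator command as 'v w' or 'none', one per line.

none
-2 -3
none

tick 0:
  [0] avoid_obstacle on; wire := (-3, -3)
  [1] escape on (suppress); wire := (0, -1)
  [2] track_target on (suppress); wire := (-2, -3)
  [3] back_away off; pass (-2, -3)
  [4] return_home on (inhibit); wire := none
  [5] seek_light off; pass none
  [6] align_heading on (inhibit); wire := none
  output none
tick 1:
  [0] avoid_obstacle on; wire := (-3, -3)
  [1] escape on (suppress); wire := (0, -1)
  [2] track_target on (suppress); wire := (-2, -3)
  [3] back_away off; pass (-2, -3)
  [4] return_home on (inhibit); wire := none
  [5] seek_light on (suppress); wire := (-2, -3)
  [6] align_heading off; pass (-2, -3)
  output (-2, -3)
tick 2:
  [0] avoid_obstacle on; wire := (-3, -3)
  [1] escape off; pass (-3, -3)
  [2] track_target off; pass (-3, -3)
  [3] back_away off; pass (-3, -3)
  [4] return_home on (inhibit); wire := none
  [5] seek_light off; pass none
  [6] align_heading on (inhibit); wire := none
  output none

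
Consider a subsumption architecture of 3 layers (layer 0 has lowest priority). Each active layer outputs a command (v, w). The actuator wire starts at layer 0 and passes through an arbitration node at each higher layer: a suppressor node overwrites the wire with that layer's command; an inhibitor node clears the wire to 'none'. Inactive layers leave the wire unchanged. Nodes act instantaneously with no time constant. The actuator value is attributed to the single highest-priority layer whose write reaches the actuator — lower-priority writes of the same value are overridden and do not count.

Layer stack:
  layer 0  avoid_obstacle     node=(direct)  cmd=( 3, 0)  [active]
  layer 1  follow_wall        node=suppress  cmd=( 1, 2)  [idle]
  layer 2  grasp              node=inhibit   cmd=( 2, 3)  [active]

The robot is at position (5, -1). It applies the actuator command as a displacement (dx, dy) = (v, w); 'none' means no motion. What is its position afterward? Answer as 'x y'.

L0 avoid_obstacle: active, feeds wire = (3, 0)
L1 follow_wall: idle → wire stays (3, 0)
L2 grasp: active, inhibitor → wire = none
actuator = none
position: (5, -1) + none = (5, -1)

5 -1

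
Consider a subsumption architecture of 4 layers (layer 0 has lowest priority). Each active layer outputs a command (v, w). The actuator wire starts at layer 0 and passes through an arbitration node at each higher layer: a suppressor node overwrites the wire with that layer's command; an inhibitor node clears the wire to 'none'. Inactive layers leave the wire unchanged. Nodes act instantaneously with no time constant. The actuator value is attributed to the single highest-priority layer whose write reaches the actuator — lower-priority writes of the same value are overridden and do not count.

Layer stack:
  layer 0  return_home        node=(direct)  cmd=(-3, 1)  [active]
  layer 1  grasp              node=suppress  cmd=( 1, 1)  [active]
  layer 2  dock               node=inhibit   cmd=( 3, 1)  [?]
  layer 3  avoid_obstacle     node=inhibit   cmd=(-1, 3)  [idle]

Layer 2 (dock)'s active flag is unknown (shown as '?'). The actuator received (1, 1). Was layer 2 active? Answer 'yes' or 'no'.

no

If layer 2 is active=yes:
  actuator would be none
If layer 2 is active=no:
  actuator would be (1, 1)
Observed (1, 1), so layer 2 was idle.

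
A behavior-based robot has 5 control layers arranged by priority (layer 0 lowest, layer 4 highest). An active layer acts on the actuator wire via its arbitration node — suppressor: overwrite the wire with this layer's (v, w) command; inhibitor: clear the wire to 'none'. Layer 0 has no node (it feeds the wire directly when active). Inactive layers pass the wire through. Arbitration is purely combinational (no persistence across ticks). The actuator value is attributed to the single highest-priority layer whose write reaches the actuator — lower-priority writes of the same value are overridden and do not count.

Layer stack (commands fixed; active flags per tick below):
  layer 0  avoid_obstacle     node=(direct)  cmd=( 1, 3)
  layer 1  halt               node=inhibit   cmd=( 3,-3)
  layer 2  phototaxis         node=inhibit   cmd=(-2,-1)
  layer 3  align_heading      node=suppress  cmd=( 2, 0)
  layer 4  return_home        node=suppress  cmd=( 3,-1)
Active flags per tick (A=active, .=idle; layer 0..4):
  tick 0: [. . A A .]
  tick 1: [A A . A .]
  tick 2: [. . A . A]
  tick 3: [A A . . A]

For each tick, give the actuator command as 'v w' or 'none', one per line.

tick 0:
  L0 avoid_obstacle: idle → wire = none
  L1 halt: idle → wire stays none
  L2 phototaxis: active, inhibitor → wire = none
  L3 align_heading: active, suppressor → wire = (2, 0)
  L4 return_home: idle → wire stays (2, 0)
  actuator = (2, 0)
tick 1:
  L0 avoid_obstacle: active, feeds wire = (1, 3)
  L1 halt: active, inhibitor → wire = none
  L2 phototaxis: idle → wire stays none
  L3 align_heading: active, suppressor → wire = (2, 0)
  L4 return_home: idle → wire stays (2, 0)
  actuator = (2, 0)
tick 2:
  L0 avoid_obstacle: idle → wire = none
  L1 halt: idle → wire stays none
  L2 phototaxis: active, inhibitor → wire = none
  L3 align_heading: idle → wire stays none
  L4 return_home: active, suppressor → wire = (3, -1)
  actuator = (3, -1)
tick 3:
  L0 avoid_obstacle: active, feeds wire = (1, 3)
  L1 halt: active, inhibitor → wire = none
  L2 phototaxis: idle → wire stays none
  L3 align_heading: idle → wire stays none
  L4 return_home: active, suppressor → wire = (3, -1)
  actuator = (3, -1)

2 0
2 0
3 -1
3 -1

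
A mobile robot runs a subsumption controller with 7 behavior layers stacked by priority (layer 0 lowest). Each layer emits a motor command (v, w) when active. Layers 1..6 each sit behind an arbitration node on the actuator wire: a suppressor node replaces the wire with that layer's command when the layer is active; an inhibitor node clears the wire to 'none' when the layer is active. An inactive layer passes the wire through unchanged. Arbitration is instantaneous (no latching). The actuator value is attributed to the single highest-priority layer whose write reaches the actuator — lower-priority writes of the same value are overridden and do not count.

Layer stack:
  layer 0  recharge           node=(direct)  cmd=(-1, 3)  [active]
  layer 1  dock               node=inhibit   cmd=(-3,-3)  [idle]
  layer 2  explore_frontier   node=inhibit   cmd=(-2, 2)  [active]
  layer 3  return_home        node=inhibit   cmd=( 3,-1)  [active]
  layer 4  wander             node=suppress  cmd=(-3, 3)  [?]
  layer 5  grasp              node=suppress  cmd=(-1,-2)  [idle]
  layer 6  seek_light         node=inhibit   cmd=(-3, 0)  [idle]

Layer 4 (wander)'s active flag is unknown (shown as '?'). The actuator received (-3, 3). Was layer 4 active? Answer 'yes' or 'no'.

If layer 4 is active=yes:
  actuator would be (-3, 3)
If layer 4 is active=no:
  actuator would be none
Observed (-3, 3), so layer 4 was active.

yes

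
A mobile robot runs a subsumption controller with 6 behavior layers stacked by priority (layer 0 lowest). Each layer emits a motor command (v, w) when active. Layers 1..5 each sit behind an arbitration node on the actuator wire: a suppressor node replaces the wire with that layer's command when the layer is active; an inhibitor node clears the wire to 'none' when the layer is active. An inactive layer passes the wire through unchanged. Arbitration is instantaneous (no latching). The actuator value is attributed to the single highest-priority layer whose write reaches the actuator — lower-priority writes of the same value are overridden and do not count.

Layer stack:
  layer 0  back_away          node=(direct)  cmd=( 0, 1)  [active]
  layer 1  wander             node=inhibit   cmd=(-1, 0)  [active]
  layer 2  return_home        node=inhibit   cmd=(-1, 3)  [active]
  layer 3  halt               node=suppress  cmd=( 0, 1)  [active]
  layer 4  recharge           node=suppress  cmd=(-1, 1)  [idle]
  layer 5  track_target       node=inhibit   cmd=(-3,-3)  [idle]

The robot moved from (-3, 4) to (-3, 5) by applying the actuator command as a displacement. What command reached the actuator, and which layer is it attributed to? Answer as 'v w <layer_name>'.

0 1 halt

displacement = (-3, 5) − (-3, 4) = (0, 1)
L0 back_away: active, feeds wire = (0, 1)
L1 wander: active, inhibitor → wire = none
L2 return_home: active, inhibitor → wire = none
L3 halt: active, suppressor → wire = (0, 1)
L4 recharge: idle → wire stays (0, 1)
L5 track_target: idle → wire stays (0, 1)
actuator = (0, 1) — from layer 3 (halt)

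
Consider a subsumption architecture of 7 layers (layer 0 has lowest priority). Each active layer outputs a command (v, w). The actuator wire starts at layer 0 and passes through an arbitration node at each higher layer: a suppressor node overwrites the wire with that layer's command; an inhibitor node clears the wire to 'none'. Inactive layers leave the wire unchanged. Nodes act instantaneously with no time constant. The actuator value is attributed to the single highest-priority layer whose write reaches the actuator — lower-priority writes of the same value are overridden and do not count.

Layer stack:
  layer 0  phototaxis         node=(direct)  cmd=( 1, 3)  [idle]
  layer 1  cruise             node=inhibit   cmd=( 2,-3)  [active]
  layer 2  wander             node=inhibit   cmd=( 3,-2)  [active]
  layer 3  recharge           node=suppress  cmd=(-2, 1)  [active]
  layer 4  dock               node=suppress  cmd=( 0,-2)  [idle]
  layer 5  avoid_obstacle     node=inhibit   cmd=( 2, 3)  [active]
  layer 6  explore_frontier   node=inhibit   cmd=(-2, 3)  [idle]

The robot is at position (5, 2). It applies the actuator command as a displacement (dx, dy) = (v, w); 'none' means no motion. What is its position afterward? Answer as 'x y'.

5 2

[0] phototaxis off; wire := none
[1] cruise on (inhibit); wire := none
[2] wander on (inhibit); wire := none
[3] recharge on (suppress); wire := (-2, 1)
[4] dock off; pass (-2, 1)
[5] avoid_obstacle on (inhibit); wire := none
[6] explore_frontier off; pass none
output none
position: (5, 2) + none = (5, 2)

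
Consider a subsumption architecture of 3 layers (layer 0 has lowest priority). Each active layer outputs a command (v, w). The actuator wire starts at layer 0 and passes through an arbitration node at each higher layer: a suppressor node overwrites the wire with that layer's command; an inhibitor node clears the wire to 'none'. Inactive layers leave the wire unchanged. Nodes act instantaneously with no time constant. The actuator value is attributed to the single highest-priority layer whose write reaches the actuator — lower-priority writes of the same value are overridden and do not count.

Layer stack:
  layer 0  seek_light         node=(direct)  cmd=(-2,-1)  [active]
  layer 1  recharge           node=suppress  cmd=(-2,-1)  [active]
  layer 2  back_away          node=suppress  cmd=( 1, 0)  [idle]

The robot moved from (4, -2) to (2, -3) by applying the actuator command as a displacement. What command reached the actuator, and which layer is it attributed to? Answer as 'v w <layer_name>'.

displacement = (2, -3) − (4, -2) = (-2, -1)
[0] seek_light on; wire := (-2, -1)
[1] recharge on (suppress); wire := (-2, -1)
[2] back_away off; pass (-2, -1)
output (-2, -1) — from layer 1 (recharge)

-2 -1 recharge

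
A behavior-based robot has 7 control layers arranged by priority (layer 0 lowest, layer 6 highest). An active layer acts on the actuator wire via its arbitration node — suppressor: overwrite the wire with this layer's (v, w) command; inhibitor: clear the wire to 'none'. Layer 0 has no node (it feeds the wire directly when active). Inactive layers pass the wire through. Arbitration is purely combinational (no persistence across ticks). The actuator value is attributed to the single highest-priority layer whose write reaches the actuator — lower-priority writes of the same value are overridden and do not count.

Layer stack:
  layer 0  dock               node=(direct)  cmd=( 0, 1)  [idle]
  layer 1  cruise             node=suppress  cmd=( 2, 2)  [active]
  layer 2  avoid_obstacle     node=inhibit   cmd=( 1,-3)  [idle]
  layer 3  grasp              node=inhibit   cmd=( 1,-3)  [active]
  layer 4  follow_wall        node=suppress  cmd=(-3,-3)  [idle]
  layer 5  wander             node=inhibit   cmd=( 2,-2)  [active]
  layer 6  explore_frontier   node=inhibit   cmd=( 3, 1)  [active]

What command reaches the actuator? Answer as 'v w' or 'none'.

[0] dock off; wire := none
[1] cruise on (suppress); wire := (2, 2)
[2] avoid_obstacle off; pass (2, 2)
[3] grasp on (inhibit); wire := none
[4] follow_wall off; pass none
[5] wander on (inhibit); wire := none
[6] explore_frontier on (inhibit); wire := none
output none

none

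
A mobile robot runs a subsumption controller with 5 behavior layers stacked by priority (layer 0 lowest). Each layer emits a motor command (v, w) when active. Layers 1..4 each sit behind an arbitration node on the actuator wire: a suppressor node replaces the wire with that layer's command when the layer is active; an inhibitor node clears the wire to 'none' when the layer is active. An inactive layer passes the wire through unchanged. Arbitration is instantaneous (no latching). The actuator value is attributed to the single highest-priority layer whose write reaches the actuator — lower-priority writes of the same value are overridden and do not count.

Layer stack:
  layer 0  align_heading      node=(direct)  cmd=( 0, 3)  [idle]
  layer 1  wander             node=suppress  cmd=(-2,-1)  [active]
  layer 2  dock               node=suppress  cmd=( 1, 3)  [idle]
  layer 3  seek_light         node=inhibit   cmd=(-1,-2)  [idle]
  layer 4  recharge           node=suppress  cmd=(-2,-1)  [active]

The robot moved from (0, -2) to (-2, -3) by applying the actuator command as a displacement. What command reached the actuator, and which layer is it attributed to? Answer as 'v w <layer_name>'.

displacement = (-2, -3) − (0, -2) = (-2, -1)
[0] align_heading off; wire := none
[1] wander on (suppress); wire := (-2, -1)
[2] dock off; pass (-2, -1)
[3] seek_light off; pass (-2, -1)
[4] recharge on (suppress); wire := (-2, -1)
output (-2, -1) — from layer 4 (recharge)

-2 -1 recharge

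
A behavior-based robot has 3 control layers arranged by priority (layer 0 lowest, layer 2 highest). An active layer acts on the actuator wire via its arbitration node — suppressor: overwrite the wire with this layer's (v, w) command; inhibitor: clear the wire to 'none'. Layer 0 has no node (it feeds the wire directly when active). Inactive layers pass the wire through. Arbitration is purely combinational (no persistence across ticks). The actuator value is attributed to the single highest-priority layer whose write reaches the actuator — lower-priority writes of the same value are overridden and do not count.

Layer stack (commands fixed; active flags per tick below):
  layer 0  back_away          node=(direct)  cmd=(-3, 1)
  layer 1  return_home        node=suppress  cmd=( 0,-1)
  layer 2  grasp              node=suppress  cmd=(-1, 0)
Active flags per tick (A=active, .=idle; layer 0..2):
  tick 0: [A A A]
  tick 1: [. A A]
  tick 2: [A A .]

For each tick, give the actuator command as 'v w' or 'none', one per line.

tick 0:
  layer 0 (back_away) active — direct: (-3, 1)
  layer 1 (return_home) active — suppresses: (0, -1)
  layer 2 (grasp) active — suppresses: (-1, 0)
  → actuator (-1, 0)
tick 1:
  layer 0 (back_away) idle — none
  layer 1 (return_home) active — suppresses: (0, -1)
  layer 2 (grasp) active — suppresses: (-1, 0)
  → actuator (-1, 0)
tick 2:
  layer 0 (back_away) active — direct: (-3, 1)
  layer 1 (return_home) active — suppresses: (0, -1)
  layer 2 (grasp) idle — unchanged: (0, -1)
  → actuator (0, -1)

-1 0
-1 0
0 -1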